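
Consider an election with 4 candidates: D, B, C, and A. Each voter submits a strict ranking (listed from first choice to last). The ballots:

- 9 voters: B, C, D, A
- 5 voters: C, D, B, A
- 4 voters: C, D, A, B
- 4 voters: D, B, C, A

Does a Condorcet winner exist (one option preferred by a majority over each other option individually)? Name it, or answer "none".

Checking pairwise contests:
C beats D 18–4.
D beats B 13–9.
B beats C 13–9.
D beats A 22–0.
Every option loses at least one head-to-head, so there is no Condorcet winner.

none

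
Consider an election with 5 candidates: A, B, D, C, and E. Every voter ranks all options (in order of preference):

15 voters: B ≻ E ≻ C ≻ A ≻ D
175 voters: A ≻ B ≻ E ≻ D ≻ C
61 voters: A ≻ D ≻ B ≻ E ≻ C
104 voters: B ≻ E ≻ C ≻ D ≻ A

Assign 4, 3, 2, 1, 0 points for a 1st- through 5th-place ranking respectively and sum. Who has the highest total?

A: 15·1 + 175·4 + 61·4 + 104·0 = 959
B: 15·4 + 175·3 + 61·2 + 104·4 = 1123
D: 15·0 + 175·1 + 61·3 + 104·1 = 462
C: 15·2 + 175·0 + 61·0 + 104·2 = 238
E: 15·3 + 175·2 + 61·1 + 104·3 = 768
B has the highest Borda score (1123).

B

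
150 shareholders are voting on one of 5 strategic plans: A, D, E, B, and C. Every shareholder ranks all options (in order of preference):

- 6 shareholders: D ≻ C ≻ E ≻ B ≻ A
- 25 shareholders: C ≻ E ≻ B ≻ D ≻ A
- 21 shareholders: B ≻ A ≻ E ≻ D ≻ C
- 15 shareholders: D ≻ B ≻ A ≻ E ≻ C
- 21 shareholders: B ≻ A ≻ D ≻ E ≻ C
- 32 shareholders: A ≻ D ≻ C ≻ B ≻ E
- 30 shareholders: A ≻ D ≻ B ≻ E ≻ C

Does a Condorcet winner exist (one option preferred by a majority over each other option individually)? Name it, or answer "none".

Checking pairwise contests:
B beats A 88–62.
A beats D 104–46.
A beats E 119–31.
D beats B 83–67.
A beats C 119–31.
Every option loses at least one head-to-head, so there is no Condorcet winner.

none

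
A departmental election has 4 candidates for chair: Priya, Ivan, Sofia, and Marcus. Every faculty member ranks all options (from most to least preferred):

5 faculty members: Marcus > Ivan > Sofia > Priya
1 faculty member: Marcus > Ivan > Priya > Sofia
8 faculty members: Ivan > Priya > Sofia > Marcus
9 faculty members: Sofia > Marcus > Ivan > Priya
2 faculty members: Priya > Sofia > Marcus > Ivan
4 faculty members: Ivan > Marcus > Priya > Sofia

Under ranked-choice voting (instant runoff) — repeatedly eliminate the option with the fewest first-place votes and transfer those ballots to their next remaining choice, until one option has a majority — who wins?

Ivan

Round 1: Priya 2, Ivan 12, Sofia 9, Marcus 6. Eliminate Priya.
Round 2: Ivan 12, Sofia 11, Marcus 6. Eliminate Marcus.
Round 3: Ivan 18, Sofia 11. Ivan has a majority.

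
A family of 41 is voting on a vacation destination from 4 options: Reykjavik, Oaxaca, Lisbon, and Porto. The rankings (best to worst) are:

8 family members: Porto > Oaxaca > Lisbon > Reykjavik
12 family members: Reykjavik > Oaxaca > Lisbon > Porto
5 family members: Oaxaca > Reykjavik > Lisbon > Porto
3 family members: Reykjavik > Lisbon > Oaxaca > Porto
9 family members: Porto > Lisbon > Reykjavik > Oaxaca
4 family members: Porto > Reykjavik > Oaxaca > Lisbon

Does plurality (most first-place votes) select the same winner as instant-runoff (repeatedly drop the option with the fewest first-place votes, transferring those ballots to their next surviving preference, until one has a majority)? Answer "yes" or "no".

Plurality — first-place votes: Reykjavik 15, Oaxaca 5, Lisbon 0, Porto 21. Winner: Porto.
Instant-runoff — R1 Reykjavik 15, Oaxaca 5, Lisbon 0, Porto 21 (Porto winner). Winner: Porto.
The two methods agree.

yes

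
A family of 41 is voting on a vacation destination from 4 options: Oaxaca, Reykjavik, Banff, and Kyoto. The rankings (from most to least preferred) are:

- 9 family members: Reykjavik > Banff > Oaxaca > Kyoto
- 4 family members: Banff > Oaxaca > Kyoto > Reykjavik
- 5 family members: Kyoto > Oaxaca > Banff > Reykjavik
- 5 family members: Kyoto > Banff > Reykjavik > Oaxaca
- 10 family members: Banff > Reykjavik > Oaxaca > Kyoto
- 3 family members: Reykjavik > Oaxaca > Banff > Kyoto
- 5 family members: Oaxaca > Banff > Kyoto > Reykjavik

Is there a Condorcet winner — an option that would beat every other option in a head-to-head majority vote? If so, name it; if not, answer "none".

Banff vs Oaxaca: 28–13 for Banff.
Banff vs Reykjavik: 29–12 for Banff.
Banff vs Kyoto: 31–10 for Banff.
Banff beats every other option head-to-head.

Banff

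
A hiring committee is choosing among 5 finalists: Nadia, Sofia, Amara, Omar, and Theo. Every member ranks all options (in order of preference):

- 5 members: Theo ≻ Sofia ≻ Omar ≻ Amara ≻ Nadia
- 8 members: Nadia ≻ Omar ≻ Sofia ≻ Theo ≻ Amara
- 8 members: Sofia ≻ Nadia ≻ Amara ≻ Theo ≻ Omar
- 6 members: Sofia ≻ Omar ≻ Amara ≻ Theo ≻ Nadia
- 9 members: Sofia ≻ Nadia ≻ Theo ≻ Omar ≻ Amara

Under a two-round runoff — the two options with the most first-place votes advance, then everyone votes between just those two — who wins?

Sofia

Round 1 first-place votes: Nadia 8, Sofia 23, Amara 0, Omar 0, Theo 5.
Sofia and Nadia advance.
Runoff: Sofia is preferred to Nadia by 28 voters; Nadia by 8.
Sofia wins the runoff.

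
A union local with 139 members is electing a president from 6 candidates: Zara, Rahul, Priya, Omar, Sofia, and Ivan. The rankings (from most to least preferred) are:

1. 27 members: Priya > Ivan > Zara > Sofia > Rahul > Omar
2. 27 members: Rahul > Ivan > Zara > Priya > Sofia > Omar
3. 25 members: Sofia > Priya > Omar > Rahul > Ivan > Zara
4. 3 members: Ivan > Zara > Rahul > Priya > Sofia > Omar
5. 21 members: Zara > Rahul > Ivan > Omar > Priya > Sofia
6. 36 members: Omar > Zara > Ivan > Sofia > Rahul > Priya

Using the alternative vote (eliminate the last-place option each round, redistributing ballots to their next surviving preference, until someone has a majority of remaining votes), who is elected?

Round 1: Zara 21, Rahul 27, Priya 27, Omar 36, Sofia 25, Ivan 3. Eliminate Ivan.
Round 2: Zara 24, Rahul 27, Priya 27, Omar 36, Sofia 25. Eliminate Zara.
Round 3: Rahul 51, Priya 27, Omar 36, Sofia 25. Eliminate Sofia.
Round 4: Rahul 51, Priya 52, Omar 36. Eliminate Omar.
Round 5: Rahul 87, Priya 52. Rahul has a majority.

Rahul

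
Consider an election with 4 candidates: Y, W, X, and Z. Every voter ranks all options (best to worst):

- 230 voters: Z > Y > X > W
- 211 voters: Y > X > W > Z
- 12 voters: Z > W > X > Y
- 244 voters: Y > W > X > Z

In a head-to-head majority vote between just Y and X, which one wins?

Voters preferring Y to X: 685; preferring X to Y: 12.
Y wins the head-to-head.

Y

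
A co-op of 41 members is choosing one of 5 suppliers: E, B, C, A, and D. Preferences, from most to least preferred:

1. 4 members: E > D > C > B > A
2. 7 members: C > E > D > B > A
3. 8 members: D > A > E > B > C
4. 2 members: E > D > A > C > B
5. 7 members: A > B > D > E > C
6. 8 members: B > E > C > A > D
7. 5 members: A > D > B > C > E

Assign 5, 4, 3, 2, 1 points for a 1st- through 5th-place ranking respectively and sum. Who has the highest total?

D

E: 4·5 + 7·4 + 8·3 + 2·5 + 7·2 + 8·4 + 5·1 = 133
B: 4·2 + 7·2 + 8·2 + 2·1 + 7·4 + 8·5 + 5·3 = 123
C: 4·3 + 7·5 + 8·1 + 2·2 + 7·1 + 8·3 + 5·2 = 100
A: 4·1 + 7·1 + 8·4 + 2·3 + 7·5 + 8·2 + 5·5 = 125
D: 4·4 + 7·3 + 8·5 + 2·4 + 7·3 + 8·1 + 5·4 = 134
D has the highest Borda score (134).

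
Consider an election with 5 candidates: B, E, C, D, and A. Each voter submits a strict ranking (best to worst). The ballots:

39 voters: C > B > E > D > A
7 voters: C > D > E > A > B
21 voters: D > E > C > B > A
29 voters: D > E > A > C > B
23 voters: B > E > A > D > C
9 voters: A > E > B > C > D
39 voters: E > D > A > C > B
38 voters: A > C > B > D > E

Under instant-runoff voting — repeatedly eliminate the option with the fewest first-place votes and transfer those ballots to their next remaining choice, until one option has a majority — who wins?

E

Round 1: B 23, E 39, C 46, D 50, A 47. Eliminate B.
Round 2: E 62, C 46, D 50, A 47. Eliminate C.
Round 3: E 101, D 57, A 47. Eliminate A.
Round 4: E 110, D 95. E has a majority.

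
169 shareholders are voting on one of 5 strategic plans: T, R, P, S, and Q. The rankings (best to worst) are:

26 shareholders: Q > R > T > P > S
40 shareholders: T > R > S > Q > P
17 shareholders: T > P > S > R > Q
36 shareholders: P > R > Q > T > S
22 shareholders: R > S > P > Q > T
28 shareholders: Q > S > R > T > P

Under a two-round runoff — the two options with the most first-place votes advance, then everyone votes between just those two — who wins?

Round 1 first-place votes: T 57, R 22, P 36, S 0, Q 54.
T and Q advance.
Runoff: T is preferred to Q by 57 voters; Q by 112.
Q wins the runoff.

Q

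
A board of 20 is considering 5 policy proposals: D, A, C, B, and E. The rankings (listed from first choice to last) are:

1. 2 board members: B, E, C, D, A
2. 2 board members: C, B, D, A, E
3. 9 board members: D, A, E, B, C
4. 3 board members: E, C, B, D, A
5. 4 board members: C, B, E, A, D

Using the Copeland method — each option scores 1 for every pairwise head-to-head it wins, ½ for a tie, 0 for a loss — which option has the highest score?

B

D: beats A and E; loses to C and B → score 2.
A: beats E; loses to D, C, and B → score 1.
C: beats D and A; loses to B and E → score 2.
B: beats D, A, and C; loses to E → score 3.
E: beats C and B; loses to D and A → score 2.
B has the best pairwise record.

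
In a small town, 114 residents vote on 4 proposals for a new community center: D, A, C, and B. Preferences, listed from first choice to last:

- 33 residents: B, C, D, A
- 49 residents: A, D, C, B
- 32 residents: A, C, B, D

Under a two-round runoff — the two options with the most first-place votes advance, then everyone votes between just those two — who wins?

Round 1 first-place votes: D 0, A 81, C 0, B 33.
A and B advance.
Runoff: A is preferred to B by 81 voters; B by 33.
A wins the runoff.

A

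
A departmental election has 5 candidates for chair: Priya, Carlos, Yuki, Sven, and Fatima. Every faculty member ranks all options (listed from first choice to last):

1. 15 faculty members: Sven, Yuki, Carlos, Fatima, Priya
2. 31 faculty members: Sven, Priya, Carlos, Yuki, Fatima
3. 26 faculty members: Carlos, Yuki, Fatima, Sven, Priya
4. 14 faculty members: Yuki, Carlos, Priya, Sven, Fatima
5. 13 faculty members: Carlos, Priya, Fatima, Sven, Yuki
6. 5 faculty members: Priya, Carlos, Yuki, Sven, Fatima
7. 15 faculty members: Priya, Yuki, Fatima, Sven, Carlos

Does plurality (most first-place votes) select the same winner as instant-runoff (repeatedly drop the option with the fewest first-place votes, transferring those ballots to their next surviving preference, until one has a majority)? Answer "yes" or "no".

yes

Plurality — first-place votes: Priya 20, Carlos 39, Yuki 14, Sven 46, Fatima 0. Winner: Sven.
Instant-runoff — R1 Priya 20, Carlos 39, Yuki 14, Sven 46, Fatima 0 (Fatima out); R2 Priya 20, Carlos 39, Yuki 14, Sven 46 (Yuki out); R3 Priya 20, Carlos 53, Sven 46 (Priya out); R4 Carlos 58, Sven 61 (Sven winner). Winner: Sven.
The two methods agree.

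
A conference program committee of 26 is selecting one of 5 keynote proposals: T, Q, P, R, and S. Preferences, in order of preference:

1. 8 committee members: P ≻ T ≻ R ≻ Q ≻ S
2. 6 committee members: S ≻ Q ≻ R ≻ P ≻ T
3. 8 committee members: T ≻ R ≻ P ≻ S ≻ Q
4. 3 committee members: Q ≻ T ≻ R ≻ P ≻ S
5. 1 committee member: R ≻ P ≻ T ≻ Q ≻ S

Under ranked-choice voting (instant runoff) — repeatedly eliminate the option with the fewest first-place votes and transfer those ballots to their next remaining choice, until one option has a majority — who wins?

P

Round 1: T 8, Q 3, P 8, R 1, S 6. Eliminate R.
Round 2: T 8, Q 3, P 9, S 6. Eliminate Q.
Round 3: T 11, P 9, S 6. Eliminate S.
Round 4: T 11, P 15. P has a majority.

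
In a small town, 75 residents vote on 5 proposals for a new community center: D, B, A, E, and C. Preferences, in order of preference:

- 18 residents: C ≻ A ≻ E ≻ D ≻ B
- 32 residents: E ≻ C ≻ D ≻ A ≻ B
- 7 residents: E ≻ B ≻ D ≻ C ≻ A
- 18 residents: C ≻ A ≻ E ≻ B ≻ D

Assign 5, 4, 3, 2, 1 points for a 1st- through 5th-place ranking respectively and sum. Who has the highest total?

C

D: 18·2 + 32·3 + 7·3 + 18·1 = 171
B: 18·1 + 32·1 + 7·4 + 18·2 = 114
A: 18·4 + 32·2 + 7·1 + 18·4 = 215
E: 18·3 + 32·5 + 7·5 + 18·3 = 303
C: 18·5 + 32·4 + 7·2 + 18·5 = 322
C has the highest Borda score (322).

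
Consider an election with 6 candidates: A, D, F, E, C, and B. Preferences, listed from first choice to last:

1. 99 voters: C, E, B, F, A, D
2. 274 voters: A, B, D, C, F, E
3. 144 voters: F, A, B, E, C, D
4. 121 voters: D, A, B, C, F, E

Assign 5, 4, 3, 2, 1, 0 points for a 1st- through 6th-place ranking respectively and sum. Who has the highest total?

A

A: 99·1 + 274·5 + 144·4 + 121·4 = 2529
D: 99·0 + 274·3 + 144·0 + 121·5 = 1427
F: 99·2 + 274·1 + 144·5 + 121·1 = 1313
E: 99·4 + 274·0 + 144·2 + 121·0 = 684
C: 99·5 + 274·2 + 144·1 + 121·2 = 1429
B: 99·3 + 274·4 + 144·3 + 121·3 = 2188
A has the highest Borda score (2529).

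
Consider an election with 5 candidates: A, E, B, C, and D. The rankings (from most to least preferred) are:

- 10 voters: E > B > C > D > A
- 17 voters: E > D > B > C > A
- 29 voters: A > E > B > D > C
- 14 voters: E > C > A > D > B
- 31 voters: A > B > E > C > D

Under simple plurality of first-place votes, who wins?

First-place votes: A 60, E 41, B 0, C 0, D 0.
A has the most first-place votes.

A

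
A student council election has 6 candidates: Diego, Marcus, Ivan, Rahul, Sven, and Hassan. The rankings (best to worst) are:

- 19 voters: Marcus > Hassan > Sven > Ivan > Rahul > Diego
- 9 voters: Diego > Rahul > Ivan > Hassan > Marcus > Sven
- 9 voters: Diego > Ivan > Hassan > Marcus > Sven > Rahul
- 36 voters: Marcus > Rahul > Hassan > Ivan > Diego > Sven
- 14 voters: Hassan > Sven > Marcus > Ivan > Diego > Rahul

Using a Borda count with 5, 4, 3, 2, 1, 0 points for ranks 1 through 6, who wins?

Marcus

Diego: 19·0 + 9·5 + 9·5 + 36·1 + 14·1 = 140
Marcus: 19·5 + 9·1 + 9·2 + 36·5 + 14·3 = 344
Ivan: 19·2 + 9·3 + 9·4 + 36·2 + 14·2 = 201
Rahul: 19·1 + 9·4 + 9·0 + 36·4 + 14·0 = 199
Sven: 19·3 + 9·0 + 9·1 + 36·0 + 14·4 = 122
Hassan: 19·4 + 9·2 + 9·3 + 36·3 + 14·5 = 299
Marcus has the highest Borda score (344).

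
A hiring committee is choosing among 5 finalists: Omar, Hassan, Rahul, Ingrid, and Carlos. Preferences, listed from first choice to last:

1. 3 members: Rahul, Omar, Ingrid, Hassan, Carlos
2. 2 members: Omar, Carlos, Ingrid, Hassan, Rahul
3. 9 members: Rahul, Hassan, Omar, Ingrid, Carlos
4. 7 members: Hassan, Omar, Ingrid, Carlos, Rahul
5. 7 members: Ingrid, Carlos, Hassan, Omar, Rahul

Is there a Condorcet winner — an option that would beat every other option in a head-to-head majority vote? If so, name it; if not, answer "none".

Hassan vs Omar: 23–5 for Hassan.
Hassan vs Rahul: 16–12 for Hassan.
Hassan vs Ingrid: 16–12 for Hassan.
Hassan vs Carlos: 19–9 for Hassan.
Hassan beats every other option head-to-head.

Hassan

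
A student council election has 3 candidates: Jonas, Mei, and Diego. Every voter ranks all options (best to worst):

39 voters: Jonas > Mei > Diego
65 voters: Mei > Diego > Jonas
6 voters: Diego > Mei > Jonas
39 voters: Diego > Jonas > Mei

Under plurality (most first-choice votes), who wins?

First-place votes: Jonas 39, Mei 65, Diego 45.
Mei has the most first-place votes.

Mei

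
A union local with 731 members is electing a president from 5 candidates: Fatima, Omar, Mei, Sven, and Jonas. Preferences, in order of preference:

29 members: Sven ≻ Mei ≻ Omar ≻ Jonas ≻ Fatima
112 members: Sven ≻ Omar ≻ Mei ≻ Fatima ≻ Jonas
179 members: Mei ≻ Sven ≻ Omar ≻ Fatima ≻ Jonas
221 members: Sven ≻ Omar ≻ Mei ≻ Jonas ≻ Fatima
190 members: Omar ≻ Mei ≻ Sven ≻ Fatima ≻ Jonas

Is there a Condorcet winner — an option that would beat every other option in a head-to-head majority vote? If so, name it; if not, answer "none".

none

Checking pairwise contests:
Omar beats Fatima 731–0.
Sven beats Omar 541–190.
Omar beats Mei 523–208.
Mei beats Sven 369–362.
Fatima beats Jonas 481–250.
Every option loses at least one head-to-head, so there is no Condorcet winner.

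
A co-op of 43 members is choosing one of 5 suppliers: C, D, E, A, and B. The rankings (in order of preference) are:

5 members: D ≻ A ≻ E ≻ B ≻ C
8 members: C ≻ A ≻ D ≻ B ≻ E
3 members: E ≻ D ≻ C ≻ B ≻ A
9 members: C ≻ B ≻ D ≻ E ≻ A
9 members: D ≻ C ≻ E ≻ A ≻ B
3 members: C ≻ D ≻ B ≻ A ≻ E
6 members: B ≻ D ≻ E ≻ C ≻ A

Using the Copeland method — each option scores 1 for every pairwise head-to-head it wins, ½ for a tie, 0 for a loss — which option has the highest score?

D

C: beats E, A, and B; loses to D → score 3.
D: beats C, E, A, and B → score 4.
E: beats A; loses to C, D, and B → score 1.
A: beats B; loses to C, D, and E → score 1.
B: beats E; loses to C, D, and A → score 1.
D has the best pairwise record.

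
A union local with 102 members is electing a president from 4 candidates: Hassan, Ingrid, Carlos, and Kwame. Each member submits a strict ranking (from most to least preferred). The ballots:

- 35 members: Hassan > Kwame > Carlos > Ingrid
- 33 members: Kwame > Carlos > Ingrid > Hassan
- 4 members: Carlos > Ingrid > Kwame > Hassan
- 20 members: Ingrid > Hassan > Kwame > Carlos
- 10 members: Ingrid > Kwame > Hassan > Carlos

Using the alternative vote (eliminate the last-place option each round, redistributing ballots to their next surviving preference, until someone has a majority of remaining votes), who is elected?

Ingrid

Round 1: Hassan 35, Ingrid 30, Carlos 4, Kwame 33. Eliminate Carlos.
Round 2: Hassan 35, Ingrid 34, Kwame 33. Eliminate Kwame.
Round 3: Hassan 35, Ingrid 67. Ingrid has a majority.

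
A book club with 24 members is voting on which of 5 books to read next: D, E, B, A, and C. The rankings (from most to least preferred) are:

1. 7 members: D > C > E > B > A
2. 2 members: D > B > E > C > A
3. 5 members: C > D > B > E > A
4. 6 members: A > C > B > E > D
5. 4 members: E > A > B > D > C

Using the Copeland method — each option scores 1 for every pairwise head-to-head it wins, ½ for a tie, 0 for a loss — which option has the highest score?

D

D: beats E, B, A, and C → score 4.
E: beats A; loses to D, B, and C → score 1.
B: beats E and A; loses to D and C → score 2.
A: loses to D, E, B, and C → score 0.
C: beats E, B, and A; loses to D → score 3.
D has the best pairwise record.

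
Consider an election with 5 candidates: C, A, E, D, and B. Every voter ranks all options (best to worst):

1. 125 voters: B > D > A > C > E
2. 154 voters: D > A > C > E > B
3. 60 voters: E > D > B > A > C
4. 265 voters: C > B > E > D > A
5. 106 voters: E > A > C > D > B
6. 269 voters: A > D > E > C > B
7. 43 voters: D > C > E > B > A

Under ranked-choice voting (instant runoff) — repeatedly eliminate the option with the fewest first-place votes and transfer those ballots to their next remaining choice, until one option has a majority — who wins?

D

Round 1: C 265, A 269, E 166, D 197, B 125. Eliminate B.
Round 2: C 265, A 269, E 166, D 322. Eliminate E.
Round 3: C 265, A 375, D 382. Eliminate C.
Round 4: A 375, D 647. D has a majority.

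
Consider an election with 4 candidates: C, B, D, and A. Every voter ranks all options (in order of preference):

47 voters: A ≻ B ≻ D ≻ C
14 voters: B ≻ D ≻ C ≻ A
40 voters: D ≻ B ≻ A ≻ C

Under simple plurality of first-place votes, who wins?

First-place votes: C 0, B 14, D 40, A 47.
A has the most first-place votes.

A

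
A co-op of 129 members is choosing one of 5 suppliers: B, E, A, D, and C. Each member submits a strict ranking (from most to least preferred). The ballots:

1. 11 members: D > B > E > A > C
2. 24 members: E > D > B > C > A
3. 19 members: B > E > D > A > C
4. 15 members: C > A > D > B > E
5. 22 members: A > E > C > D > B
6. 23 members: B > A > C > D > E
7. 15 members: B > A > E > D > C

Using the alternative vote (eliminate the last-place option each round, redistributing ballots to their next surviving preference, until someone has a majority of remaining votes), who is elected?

Round 1: B 57, E 24, A 22, D 11, C 15. Eliminate D.
Round 2: B 68, E 24, A 22, C 15. B has a majority.

B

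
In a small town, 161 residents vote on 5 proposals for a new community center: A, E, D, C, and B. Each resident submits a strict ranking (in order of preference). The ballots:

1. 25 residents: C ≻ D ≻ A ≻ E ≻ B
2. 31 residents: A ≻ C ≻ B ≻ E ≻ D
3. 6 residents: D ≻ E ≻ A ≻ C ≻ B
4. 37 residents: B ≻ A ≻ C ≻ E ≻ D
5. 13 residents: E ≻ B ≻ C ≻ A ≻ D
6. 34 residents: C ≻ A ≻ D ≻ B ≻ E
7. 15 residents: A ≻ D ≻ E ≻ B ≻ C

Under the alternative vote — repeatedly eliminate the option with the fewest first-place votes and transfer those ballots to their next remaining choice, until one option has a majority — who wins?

Round 1: A 46, E 13, D 6, C 59, B 37. Eliminate D.
Round 2: A 46, E 19, C 59, B 37. Eliminate E.
Round 3: A 52, C 59, B 50. Eliminate B.
Round 4: A 89, C 72. A has a majority.

A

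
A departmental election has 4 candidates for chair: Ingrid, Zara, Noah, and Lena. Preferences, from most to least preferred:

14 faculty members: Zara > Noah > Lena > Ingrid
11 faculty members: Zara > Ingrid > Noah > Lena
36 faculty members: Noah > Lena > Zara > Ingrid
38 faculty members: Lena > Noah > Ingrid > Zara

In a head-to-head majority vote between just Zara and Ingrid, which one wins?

Zara

Voters preferring Zara to Ingrid: 61; preferring Ingrid to Zara: 38.
Zara wins the head-to-head.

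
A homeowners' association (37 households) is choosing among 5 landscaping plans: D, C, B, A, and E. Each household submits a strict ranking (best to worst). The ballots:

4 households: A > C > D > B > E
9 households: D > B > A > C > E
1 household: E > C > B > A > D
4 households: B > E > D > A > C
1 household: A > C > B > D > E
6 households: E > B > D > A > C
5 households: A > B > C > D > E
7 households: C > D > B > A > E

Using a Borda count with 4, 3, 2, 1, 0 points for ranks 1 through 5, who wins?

D: 4·2 + 9·4 + 1·0 + 4·2 + 1·1 + 6·2 + 5·1 + 7·3 = 91
C: 4·3 + 9·1 + 1·3 + 4·0 + 1·3 + 6·0 + 5·2 + 7·4 = 65
B: 4·1 + 9·3 + 1·2 + 4·4 + 1·2 + 6·3 + 5·3 + 7·2 = 98
A: 4·4 + 9·2 + 1·1 + 4·1 + 1·4 + 6·1 + 5·4 + 7·1 = 76
E: 4·0 + 9·0 + 1·4 + 4·3 + 1·0 + 6·4 + 5·0 + 7·0 = 40
B has the highest Borda score (98).

B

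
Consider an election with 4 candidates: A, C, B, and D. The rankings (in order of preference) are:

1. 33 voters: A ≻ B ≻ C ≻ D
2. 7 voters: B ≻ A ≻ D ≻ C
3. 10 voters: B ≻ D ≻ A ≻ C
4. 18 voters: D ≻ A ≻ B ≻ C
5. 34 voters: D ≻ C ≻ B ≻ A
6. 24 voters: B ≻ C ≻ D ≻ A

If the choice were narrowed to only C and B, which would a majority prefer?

B

Voters preferring C to B: 34; preferring B to C: 92.
B wins the head-to-head.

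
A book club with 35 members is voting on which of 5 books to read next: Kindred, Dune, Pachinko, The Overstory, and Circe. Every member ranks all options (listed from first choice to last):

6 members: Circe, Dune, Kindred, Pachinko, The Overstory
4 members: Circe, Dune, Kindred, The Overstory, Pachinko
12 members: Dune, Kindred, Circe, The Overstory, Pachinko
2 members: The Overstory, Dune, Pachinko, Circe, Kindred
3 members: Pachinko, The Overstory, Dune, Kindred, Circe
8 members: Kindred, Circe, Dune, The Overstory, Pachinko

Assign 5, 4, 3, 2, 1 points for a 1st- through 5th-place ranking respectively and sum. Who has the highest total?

Dune

Kindred: 6·3 + 4·3 + 12·4 + 2·1 + 3·2 + 8·5 = 126
Dune: 6·4 + 4·4 + 12·5 + 2·4 + 3·3 + 8·3 = 141
Pachinko: 6·2 + 4·1 + 12·1 + 2·3 + 3·5 + 8·1 = 57
The Overstory: 6·1 + 4·2 + 12·2 + 2·5 + 3·4 + 8·2 = 76
Circe: 6·5 + 4·5 + 12·3 + 2·2 + 3·1 + 8·4 = 125
Dune has the highest Borda score (141).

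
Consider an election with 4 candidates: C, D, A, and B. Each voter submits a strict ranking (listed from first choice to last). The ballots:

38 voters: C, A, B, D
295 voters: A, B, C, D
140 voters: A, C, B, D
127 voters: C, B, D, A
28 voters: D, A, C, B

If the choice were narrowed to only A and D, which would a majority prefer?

Voters preferring A to D: 473; preferring D to A: 155.
A wins the head-to-head.

A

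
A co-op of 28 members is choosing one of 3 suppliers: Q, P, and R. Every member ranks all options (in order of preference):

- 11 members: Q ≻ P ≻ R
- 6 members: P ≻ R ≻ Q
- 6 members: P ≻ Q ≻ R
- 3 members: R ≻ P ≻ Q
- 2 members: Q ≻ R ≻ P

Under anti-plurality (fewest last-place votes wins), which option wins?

Last-place votes: Q 9, P 2, R 17.
P is ranked last by the fewest voters, so P wins.

P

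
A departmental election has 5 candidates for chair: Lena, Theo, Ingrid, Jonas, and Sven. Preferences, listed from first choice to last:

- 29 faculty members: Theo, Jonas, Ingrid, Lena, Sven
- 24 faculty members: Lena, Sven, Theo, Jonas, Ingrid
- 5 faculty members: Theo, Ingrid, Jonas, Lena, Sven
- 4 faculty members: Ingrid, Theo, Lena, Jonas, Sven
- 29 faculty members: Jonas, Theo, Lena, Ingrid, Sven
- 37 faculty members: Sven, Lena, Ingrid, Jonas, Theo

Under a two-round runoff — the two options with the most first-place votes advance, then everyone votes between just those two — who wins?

Round 1 first-place votes: Lena 24, Theo 34, Ingrid 4, Jonas 29, Sven 37.
Sven and Theo advance.
Runoff: Sven is preferred to Theo by 61 voters; Theo by 67.
Theo wins the runoff.

Theo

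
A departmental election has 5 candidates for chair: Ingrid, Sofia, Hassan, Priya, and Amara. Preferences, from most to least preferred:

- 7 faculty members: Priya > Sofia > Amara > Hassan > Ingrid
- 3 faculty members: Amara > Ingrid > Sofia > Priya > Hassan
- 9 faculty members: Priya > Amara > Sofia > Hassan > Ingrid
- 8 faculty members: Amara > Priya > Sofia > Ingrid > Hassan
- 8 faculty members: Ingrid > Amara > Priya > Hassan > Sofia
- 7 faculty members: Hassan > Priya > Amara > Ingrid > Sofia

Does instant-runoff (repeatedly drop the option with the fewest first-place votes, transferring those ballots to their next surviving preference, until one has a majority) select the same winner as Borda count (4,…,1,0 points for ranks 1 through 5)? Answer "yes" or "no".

yes

Instant-runoff — R1 Ingrid 8, Sofia 0, Hassan 7, Priya 16, Amara 11 (Sofia out); R2 Ingrid 8, Hassan 7, Priya 16, Amara 11 (Hassan out); R3 Ingrid 8, Priya 23, Amara 11 (Priya winner). Winner: Priya.
Borda — scores: Ingrid 56, Sofia 61, Hassan 52, Priya 128, Amara 123. Winner: Priya.
The two methods agree.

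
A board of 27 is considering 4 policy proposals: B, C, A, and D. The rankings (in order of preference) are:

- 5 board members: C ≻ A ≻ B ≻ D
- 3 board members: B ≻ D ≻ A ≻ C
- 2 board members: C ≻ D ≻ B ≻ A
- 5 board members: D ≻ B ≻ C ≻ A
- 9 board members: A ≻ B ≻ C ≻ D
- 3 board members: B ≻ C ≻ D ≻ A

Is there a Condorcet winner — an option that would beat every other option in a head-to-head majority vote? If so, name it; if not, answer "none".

Checking pairwise contests:
A beats B 14–13.
B beats C 20–7.
C beats A 15–12.
B beats D 20–7.
Every option loses at least one head-to-head, so there is no Condorcet winner.

none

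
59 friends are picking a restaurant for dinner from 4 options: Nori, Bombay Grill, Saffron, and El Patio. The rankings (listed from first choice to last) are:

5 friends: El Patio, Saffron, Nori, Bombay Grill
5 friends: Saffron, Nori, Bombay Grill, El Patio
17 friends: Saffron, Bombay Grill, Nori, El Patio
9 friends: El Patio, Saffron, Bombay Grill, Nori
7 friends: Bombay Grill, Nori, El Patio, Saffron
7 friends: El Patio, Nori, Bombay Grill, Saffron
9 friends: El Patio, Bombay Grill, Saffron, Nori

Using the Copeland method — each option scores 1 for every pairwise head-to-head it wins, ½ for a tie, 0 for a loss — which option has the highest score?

Nori: loses to Bombay Grill, Saffron, and El Patio → score 0.
Bombay Grill: beats Nori; loses to Saffron and El Patio → score 1.
Saffron: beats Nori and Bombay Grill; loses to El Patio → score 2.
El Patio: beats Nori, Bombay Grill, and Saffron → score 3.
El Patio has the best pairwise record.

El Patio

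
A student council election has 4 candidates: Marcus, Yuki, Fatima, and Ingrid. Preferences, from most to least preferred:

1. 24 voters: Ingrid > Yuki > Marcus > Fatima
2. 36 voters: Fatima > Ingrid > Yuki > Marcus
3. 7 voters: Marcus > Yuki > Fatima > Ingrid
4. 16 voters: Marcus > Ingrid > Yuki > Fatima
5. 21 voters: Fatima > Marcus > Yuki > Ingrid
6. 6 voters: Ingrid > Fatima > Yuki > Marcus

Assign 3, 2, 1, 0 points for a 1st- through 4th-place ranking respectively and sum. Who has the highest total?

Ingrid

Marcus: 24·1 + 36·0 + 7·3 + 16·3 + 21·2 + 6·0 = 135
Yuki: 24·2 + 36·1 + 7·2 + 16·1 + 21·1 + 6·1 = 141
Fatima: 24·0 + 36·3 + 7·1 + 16·0 + 21·3 + 6·2 = 190
Ingrid: 24·3 + 36·2 + 7·0 + 16·2 + 21·0 + 6·3 = 194
Ingrid has the highest Borda score (194).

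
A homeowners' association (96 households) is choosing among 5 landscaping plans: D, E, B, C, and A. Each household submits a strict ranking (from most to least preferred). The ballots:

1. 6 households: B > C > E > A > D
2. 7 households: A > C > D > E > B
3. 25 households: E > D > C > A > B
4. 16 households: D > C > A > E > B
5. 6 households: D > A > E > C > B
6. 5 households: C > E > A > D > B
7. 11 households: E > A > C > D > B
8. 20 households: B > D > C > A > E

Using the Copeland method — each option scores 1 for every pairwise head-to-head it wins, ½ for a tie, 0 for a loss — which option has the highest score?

D

D: beats E, B, C, and A → score 4.
E: beats B; loses to D, C, and A → score 1.
B: loses to D, E, C, and A → score 0.
C: beats E, B, and A; loses to D → score 3.
A: beats E and B; loses to D and C → score 2.
D has the best pairwise record.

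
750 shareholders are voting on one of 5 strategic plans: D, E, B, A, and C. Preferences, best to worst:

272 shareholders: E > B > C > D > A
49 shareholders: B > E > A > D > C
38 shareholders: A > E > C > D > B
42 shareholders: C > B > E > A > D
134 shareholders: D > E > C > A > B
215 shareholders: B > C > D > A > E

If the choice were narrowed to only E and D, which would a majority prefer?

Voters preferring E to D: 401; preferring D to E: 349.
E wins the head-to-head.

E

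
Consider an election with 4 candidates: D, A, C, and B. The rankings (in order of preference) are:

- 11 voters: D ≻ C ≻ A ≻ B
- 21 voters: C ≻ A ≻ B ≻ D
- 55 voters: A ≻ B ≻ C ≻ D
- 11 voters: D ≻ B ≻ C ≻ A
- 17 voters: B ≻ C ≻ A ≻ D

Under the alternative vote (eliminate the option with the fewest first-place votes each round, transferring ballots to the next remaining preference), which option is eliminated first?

B

Round 1: D 22, A 55, C 21, B 17. Eliminate B.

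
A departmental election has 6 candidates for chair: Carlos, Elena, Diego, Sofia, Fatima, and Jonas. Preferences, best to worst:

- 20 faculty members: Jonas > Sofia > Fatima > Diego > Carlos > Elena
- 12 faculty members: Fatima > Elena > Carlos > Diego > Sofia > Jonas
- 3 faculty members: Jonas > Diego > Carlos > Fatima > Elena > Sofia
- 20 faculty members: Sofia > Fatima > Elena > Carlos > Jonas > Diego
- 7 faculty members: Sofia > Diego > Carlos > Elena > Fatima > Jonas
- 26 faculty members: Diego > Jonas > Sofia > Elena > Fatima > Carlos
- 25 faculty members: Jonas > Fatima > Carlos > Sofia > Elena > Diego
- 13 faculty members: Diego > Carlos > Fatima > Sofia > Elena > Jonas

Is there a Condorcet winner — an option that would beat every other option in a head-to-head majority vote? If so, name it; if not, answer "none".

Jonas

Jonas vs Carlos: 74–52 for Jonas.
Jonas vs Elena: 74–52 for Jonas.
Jonas vs Diego: 68–58 for Jonas.
Jonas vs Sofia: 74–52 for Jonas.
Jonas vs Fatima: 74–52 for Jonas.
Jonas beats every other option head-to-head.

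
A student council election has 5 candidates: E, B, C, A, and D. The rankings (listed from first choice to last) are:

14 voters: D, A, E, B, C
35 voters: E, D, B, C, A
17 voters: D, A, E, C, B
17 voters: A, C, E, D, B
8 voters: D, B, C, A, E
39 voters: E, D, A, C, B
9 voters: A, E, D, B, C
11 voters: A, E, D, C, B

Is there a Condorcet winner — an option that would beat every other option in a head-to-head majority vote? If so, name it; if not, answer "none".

Checking pairwise contests:
A beats E 76–74.
E beats B 142–8.
E beats C 125–25.
D beats A 113–37.
E beats D 111–39.
Every option loses at least one head-to-head, so there is no Condorcet winner.

none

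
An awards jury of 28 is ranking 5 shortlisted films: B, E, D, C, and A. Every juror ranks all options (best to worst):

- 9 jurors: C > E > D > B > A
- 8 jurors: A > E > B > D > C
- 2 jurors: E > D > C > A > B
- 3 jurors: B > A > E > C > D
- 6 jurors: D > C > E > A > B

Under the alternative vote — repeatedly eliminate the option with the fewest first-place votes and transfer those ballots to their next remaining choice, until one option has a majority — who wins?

C

Round 1: B 3, E 2, D 6, C 9, A 8. Eliminate E.
Round 2: B 3, D 8, C 9, A 8. Eliminate B.
Round 3: D 8, C 9, A 11. Eliminate D.
Round 4: C 17, A 11. C has a majority.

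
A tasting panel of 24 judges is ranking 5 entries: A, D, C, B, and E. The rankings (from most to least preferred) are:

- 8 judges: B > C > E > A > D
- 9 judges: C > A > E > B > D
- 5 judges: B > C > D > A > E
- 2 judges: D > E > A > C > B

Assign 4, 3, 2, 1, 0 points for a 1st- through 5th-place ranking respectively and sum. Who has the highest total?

C

A: 8·1 + 9·3 + 5·1 + 2·2 = 44
D: 8·0 + 9·0 + 5·2 + 2·4 = 18
C: 8·3 + 9·4 + 5·3 + 2·1 = 77
B: 8·4 + 9·1 + 5·4 + 2·0 = 61
E: 8·2 + 9·2 + 5·0 + 2·3 = 40
C has the highest Borda score (77).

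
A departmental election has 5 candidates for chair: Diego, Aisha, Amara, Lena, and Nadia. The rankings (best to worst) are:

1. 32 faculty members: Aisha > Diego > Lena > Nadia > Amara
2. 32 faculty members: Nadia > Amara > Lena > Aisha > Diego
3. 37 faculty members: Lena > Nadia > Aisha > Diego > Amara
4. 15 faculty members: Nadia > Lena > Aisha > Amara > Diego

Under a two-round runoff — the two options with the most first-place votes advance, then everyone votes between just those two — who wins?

Round 1 first-place votes: Diego 0, Aisha 32, Amara 0, Lena 37, Nadia 47.
Nadia and Lena advance.
Runoff: Nadia is preferred to Lena by 47 voters; Lena by 69.
Lena wins the runoff.

Lena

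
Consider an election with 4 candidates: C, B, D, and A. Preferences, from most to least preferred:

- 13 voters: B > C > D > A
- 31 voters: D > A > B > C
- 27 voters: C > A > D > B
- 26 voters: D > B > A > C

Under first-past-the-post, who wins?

First-place votes: C 27, B 13, D 57, A 0.
D has the most first-place votes.

D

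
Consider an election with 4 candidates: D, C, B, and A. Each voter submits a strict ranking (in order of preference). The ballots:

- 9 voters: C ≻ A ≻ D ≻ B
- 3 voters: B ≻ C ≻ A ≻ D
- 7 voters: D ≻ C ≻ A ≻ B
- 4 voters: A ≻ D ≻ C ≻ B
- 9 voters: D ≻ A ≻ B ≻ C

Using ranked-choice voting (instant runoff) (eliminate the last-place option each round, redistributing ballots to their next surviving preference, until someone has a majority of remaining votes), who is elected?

Round 1: D 16, C 9, B 3, A 4. Eliminate B.
Round 2: D 16, C 12, A 4. Eliminate A.
Round 3: D 20, C 12. D has a majority.

D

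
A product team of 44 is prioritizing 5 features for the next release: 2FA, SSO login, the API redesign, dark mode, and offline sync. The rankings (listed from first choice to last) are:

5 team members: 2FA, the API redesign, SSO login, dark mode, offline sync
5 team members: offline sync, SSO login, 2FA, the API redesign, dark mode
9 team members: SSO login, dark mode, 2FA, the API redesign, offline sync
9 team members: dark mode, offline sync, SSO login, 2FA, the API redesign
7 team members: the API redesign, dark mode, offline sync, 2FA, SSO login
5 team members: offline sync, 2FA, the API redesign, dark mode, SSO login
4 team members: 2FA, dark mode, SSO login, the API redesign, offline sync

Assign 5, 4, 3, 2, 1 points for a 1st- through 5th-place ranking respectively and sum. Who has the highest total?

2FA: 5·5 + 5·3 + 9·3 + 9·2 + 7·2 + 5·4 + 4·5 = 139
SSO login: 5·3 + 5·4 + 9·5 + 9·3 + 7·1 + 5·1 + 4·3 = 131
the API redesign: 5·4 + 5·2 + 9·2 + 9·1 + 7·5 + 5·3 + 4·2 = 115
dark mode: 5·2 + 5·1 + 9·4 + 9·5 + 7·4 + 5·2 + 4·4 = 150
offline sync: 5·1 + 5·5 + 9·1 + 9·4 + 7·3 + 5·5 + 4·1 = 125
dark mode has the highest Borda score (150).

dark mode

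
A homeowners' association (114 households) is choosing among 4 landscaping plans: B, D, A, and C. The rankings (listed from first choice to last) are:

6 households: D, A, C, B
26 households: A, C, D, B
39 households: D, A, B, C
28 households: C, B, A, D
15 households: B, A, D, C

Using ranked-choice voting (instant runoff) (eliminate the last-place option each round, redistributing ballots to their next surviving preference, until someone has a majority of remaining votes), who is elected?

Round 1: B 15, D 45, A 26, C 28. Eliminate B.
Round 2: D 45, A 41, C 28. Eliminate C.
Round 3: D 45, A 69. A has a majority.

A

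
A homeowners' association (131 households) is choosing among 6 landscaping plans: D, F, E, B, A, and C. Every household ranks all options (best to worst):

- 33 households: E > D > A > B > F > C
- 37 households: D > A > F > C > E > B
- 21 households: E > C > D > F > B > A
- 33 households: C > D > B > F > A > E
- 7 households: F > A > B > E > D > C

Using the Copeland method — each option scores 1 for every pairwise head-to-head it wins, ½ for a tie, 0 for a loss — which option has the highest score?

D

D: beats F, E, B, A, and C → score 5.
F: beats E and C; loses to D, B, and A → score 2.
E: beats B; loses to D, F, A, and C → score 1.
B: beats F; loses to D, E, A, and C → score 1.
A: beats F, E, B, and C; loses to D → score 4.
C: beats E and B; loses to D, F, and A → score 2.
D has the best pairwise record.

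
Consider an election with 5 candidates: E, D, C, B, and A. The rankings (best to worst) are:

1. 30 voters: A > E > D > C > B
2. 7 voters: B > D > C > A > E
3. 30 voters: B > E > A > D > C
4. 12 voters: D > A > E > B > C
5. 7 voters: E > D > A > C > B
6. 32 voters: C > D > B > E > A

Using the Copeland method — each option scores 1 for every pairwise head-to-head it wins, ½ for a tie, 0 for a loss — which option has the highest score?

E

E: beats D, C, and A; loses to B → score 3.
D: beats C and B; loses to E and A → score 2.
C: beats B; loses to E, D, and A → score 1.
B: beats E and A; loses to D and C → score 2.
A: beats D and C; loses to E and B → score 2.
E has the best pairwise record.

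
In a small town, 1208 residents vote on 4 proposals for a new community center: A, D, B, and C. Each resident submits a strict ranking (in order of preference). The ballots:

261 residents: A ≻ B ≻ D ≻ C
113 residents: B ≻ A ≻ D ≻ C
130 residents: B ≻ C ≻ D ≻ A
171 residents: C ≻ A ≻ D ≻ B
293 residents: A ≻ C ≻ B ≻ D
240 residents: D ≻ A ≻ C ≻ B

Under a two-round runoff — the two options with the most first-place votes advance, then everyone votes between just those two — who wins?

A

Round 1 first-place votes: A 554, D 240, B 243, C 171.
A and B advance.
Runoff: A is preferred to B by 965 voters; B by 243.
A wins the runoff.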